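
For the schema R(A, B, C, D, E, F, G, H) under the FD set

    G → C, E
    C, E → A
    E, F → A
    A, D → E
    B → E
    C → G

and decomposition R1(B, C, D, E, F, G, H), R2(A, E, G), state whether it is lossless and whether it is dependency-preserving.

lossless but not dependency-preserving

Lossless test: (E, G)⁺ = {A, C, E, G}, which contains all of one fragment — lossless.
Dependency preservation: the restricted closure of {E, F} across the fragments never reaches {A}, so E, F → A cannot be enforced without a join — not preserved.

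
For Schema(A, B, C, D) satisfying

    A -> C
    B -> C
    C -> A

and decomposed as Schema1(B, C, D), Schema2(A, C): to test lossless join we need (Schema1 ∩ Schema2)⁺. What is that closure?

Schema1 ∩ Schema2 = {C}.
C → A applies, adding A
Closure: {A, C}.

A, C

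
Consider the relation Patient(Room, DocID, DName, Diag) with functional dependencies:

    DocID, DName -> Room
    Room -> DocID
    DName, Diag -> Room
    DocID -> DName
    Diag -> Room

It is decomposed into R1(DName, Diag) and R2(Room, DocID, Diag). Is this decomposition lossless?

Common attributes: R1 ∩ R2 = {Diag}.
Closure of {Diag}: Diag → Room applies, adding Room; Room → DocID applies, adding DocID; DocID → DName applies, adding DName. So (Diag)⁺ = {Room, DocID, DName, Diag}.
This closure contains every attribute of R1, so R1 ∩ R2 → R1. The join is lossless.

Yes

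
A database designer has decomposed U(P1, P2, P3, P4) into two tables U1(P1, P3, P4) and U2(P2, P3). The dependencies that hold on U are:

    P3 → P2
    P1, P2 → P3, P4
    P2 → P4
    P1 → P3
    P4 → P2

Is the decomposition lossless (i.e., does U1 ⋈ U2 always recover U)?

Common attributes: U1 ∩ U2 = {P3}.
Closure of {P3}: P3 → P2 applies, adding P2; P2 → P4 applies, adding P4. So (P3)⁺ = {P2, P3, P4}.
This closure contains every attribute of U2, so U1 ∩ U2 → U2. The join is lossless.

Yes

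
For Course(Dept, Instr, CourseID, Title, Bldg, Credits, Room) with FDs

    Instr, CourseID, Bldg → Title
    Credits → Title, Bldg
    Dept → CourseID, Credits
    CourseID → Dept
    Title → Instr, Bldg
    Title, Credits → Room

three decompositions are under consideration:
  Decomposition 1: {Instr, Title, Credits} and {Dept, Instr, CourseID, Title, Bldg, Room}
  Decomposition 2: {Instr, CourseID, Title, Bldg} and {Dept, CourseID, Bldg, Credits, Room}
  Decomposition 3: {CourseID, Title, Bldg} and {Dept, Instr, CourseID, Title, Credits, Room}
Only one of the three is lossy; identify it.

Decomposition 1

Decomposition 1: common = {Instr, Title}, closure = {Instr, Title, Bldg} → lossy.
Decomposition 2: common = {CourseID, Bldg}, closure = {Dept, Instr, CourseID, Title, Bldg, Credits, Room} → lossless.
Decomposition 3: common = {CourseID, Title}, closure = {Dept, Instr, CourseID, Title, Bldg, Credits, Room} → lossless.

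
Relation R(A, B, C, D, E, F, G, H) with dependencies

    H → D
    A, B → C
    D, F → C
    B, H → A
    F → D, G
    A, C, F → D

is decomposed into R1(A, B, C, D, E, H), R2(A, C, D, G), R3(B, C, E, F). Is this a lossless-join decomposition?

No

Chase test. Columns are A, B, C, D, E, F, G, H; row i has aⱼ where attribute j ∈ Ri, else bᵢⱼ.
Initial tableau (one row per fragment):
  row 1: a1 a2 a3 a4 a5 b16 b17 a8
  row 2: a1 b22 a3 a4 b25 b26 a7 b28
  row 3: b31 a2 a3 b34 a5 a6 b37 b38
No row becomes fully distinguished — the join is lossy.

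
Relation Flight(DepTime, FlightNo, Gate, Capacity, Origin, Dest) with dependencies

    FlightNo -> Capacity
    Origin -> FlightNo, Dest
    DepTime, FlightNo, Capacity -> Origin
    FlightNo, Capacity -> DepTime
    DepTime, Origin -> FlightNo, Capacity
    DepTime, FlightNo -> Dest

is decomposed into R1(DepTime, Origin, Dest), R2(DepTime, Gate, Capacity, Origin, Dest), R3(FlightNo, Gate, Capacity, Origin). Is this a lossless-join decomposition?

Yes

Chase test. Columns are DepTime, FlightNo, Gate, Capacity, Origin, Dest; row i has aⱼ where attribute j ∈ Ri, else bᵢⱼ.
Initial tableau (one row per fragment):
  row 1: a1 b12 b13 b14 a5 a6
  row 2: a1 b22 a3 a4 a5 a6
  row 3: b31 a2 a3 a4 a5 b36
Rows 1 and 2 agree on Origin; apply Origin→FlightNo, Dest and equate their FlightNo, Dest entries.
Rows 1 and 3 agree on Origin; apply Origin→FlightNo, Dest and equate their FlightNo, Dest entries.
Rows 2 and 3 agree on FlightNo, Capacity; apply FlightNo, Capacity→DepTime and equate their DepTime entries.
Rows 1 and 2 agree on DepTime, Origin; apply DepTime, Origin→FlightNo, Capacity and equate their FlightNo, Capacity entries.
Row 2 is now all distinguished symbols — the join is lossless.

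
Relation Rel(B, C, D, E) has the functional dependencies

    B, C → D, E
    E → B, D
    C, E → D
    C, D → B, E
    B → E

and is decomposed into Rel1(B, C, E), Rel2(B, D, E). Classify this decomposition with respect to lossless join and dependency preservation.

Lossless test: (B, E)⁺ = {B, D, E}, which contains all of one fragment — lossless.
Dependency preservation: the restricted closure of {C, D} across the fragments never reaches {B, E}, so C, D → B, E cannot be enforced without a join — not preserved.

lossless but not dependency-preserving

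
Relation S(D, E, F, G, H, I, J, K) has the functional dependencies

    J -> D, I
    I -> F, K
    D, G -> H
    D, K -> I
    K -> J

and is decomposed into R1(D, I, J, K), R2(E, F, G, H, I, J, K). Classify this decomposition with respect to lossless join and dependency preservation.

Lossless test: (I, J, K)⁺ = {D, F, I, J, K}, which contains all of one fragment — lossless.
Dependency preservation: the restricted closure of {D, G} across the fragments never reaches {H}, so D, G → H cannot be enforced without a join — not preserved.

lossless but not dependency-preserving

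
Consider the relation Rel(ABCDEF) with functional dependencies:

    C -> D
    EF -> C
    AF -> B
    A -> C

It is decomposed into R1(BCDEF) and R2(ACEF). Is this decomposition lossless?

Common attributes: R1 ∩ R2 = {CEF}.
Closure of {CEF}: C → D applies, adding D. So (CEF)⁺ = {CDEF}.
The closure contains neither all of R1 = {BCDEF} nor all of R2 = {ACEF}, so the common attributes are not a superkey of either fragment. The join is lossy.

No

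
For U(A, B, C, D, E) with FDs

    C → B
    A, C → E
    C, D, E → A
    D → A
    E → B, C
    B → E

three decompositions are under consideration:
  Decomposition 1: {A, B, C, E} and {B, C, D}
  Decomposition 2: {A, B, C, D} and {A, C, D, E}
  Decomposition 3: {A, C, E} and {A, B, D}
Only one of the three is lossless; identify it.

Decomposition 1: common = {B, C}, closure = {B, C, E} → lossy.
Decomposition 2: common = {A, C, D}, closure = {A, B, C, D, E} → lossless.
Decomposition 3: common = {A}, closure = {A} → lossy.

Decomposition 2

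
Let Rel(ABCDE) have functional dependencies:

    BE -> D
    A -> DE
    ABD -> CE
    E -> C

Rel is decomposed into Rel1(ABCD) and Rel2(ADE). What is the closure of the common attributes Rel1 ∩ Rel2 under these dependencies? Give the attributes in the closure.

Rel1 ∩ Rel2 = {AD}.
A → DE applies, adding E
E → C applies, adding C
Closure: {ACDE}.

ACDE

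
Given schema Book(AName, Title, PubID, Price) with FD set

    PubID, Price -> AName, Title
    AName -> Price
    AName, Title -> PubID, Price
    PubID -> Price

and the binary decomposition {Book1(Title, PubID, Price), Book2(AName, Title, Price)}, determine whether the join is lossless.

Common attributes: Book1 ∩ Book2 = {Title, Price}.
No dependency enlarges {Title, Price}, so (Title, Price)⁺ = {Title, Price}.
The closure contains neither all of Book1 = {Title, PubID, Price} nor all of Book2 = {AName, Title, Price}, so the common attributes are not a superkey of either fragment. The join is lossy.

No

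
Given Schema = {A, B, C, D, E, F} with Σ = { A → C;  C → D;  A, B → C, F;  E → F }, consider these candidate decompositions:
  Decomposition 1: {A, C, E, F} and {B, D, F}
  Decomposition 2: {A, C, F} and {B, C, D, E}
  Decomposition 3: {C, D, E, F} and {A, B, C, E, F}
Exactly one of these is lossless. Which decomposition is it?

Decomposition 3

Decomposition 1: common = {F}, closure = {F} → lossy.
Decomposition 2: common = {C}, closure = {C, D} → lossy.
Decomposition 3: common = {C, E, F}, closure = {C, D, E, F} → lossless.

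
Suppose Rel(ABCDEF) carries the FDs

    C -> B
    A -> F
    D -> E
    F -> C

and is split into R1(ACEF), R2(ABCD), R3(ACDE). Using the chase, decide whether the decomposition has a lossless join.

Chase test. Columns are ABCDEF; row i has aⱼ where attribute j ∈ Ri, else bᵢⱼ.
Initial tableau (one row per fragment):
  row 1: a1 b12 a3 b14 a5 a6
  row 2: a1 a2 a3 a4 b25 b26
  row 3: a1 b32 a3 a4 a5 b36
Rows 1 and 2 agree on C; apply C→B and equate their B entries.
Rows 1 and 3 agree on C; apply C→B and equate their B entries.
Rows 1 and 2 agree on A; apply A→F and equate their F entries.
Rows 1 and 3 agree on A; apply A→F and equate their F entries.
Rows 2 and 3 agree on D; apply D→E and equate their E entries.
Row 2 is now all distinguished symbols — the join is lossless.

Yes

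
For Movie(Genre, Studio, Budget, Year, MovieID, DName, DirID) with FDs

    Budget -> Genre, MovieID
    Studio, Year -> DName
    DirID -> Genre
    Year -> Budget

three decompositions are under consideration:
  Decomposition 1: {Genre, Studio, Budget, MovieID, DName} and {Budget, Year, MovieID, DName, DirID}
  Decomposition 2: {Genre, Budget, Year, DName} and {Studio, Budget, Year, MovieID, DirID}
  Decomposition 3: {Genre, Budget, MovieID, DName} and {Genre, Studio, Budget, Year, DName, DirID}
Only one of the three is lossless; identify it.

Decomposition 1: common = {Budget, MovieID, DName}, closure = {Genre, Budget, MovieID, DName} → lossy.
Decomposition 2: common = {Budget, Year}, closure = {Genre, Budget, Year, MovieID} → lossy.
Decomposition 3: common = {Genre, Budget, DName}, closure = {Genre, Budget, MovieID, DName} → lossless.

Decomposition 3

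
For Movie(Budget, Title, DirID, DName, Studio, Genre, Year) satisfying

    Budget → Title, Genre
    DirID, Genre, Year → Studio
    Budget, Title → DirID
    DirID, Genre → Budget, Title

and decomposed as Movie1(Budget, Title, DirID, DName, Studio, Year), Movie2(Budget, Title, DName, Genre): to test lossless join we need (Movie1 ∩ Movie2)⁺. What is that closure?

Budget, Title, DirID, DName, Genre

Movie1 ∩ Movie2 = {Budget, Title, DName}.
Budget → Title, Genre applies, adding Genre
Budget, Title → DirID applies, adding DirID
Closure: {Budget, Title, DirID, DName, Genre}.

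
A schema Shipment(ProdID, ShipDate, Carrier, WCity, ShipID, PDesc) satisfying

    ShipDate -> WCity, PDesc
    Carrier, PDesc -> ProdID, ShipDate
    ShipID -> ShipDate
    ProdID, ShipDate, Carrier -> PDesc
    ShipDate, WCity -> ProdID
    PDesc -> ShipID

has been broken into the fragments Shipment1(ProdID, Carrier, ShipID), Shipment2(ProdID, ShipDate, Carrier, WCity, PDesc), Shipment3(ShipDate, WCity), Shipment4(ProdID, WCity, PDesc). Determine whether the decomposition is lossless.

Chase test. Columns are ProdID, ShipDate, Carrier, WCity, ShipID, PDesc; row i has aⱼ where attribute j ∈ Shipmenti, else bᵢⱼ.
Initial tableau (one row per fragment):
  row 1: a1 b12 a3 b14 a5 b16
  row 2: a1 a2 a3 a4 b25 a6
  row 3: b31 a2 b33 a4 b35 b36
  row 4: a1 b42 b43 a4 b45 a6
Rows 2 and 3 agree on ShipDate; apply ShipDate→WCity, PDesc and equate their WCity, PDesc entries.
Rows 2 and 3 agree on ShipDate, WCity; apply ShipDate, WCity→ProdID and equate their ProdID entries.
Rows 2 and 3 agree on PDesc; apply PDesc→ShipID and equate their ShipID entries.
Rows 2 and 4 agree on PDesc; apply PDesc→ShipID and equate their ShipID entries.
Rows 2 and 4 agree on ShipID; apply ShipID→ShipDate and equate their ShipDate entries.
No row becomes fully distinguished — the join is lossy.

No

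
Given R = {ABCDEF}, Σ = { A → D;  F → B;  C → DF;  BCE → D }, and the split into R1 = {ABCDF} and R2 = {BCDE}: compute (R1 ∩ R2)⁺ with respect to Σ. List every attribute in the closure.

R1 ∩ R2 = {BCD}.
C → DF applies, adding F
Closure: {BCDF}.

BCDF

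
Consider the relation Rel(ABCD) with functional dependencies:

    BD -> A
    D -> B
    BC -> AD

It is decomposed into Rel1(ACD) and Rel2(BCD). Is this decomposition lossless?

Common attributes: Rel1 ∩ Rel2 = {CD}.
Closure of {CD}: D → B applies, adding B; BC → AD applies, adding A. So (CD)⁺ = {ABCD}.
This closure contains every attribute of Rel1, so Rel1 ∩ Rel2 → Rel1. The join is lossless.

Yes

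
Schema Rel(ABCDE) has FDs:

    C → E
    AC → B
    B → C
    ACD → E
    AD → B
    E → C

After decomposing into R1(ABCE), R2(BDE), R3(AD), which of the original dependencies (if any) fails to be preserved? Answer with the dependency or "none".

Check AD → B: no single fragment contains all of {ABD}, and the restricted closure of {AD} across the fragments never reaches {B}.
C → E is preserved.
AC → B is preserved.
B → C is preserved.
ACD → E is preserved.
E → C is preserved.

AD → B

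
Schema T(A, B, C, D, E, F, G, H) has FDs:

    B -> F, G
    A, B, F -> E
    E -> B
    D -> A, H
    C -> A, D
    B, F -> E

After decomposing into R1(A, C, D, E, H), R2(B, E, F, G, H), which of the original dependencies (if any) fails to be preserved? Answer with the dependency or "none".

B → F, G lies within R2.
A, B, F → E: restricted closure across fragments reaches E.
E → B lies within R2.
D → A, H lies within R1.
C → A, D lies within R1.
B, F → E lies within R2.
Every dependency is enforceable on the fragments, so the decomposition is dependency-preserving.

none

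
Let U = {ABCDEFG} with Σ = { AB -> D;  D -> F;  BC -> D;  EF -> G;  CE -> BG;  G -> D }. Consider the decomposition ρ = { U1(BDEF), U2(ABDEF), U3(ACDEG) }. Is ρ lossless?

Chase test. Columns are ABCDEFG; row i has aⱼ where attribute j ∈ Ui, else bᵢⱼ.
Initial tableau (one row per fragment):
  row 1: b11 a2 b13 a4 a5 a6 b17
  row 2: a1 a2 b23 a4 a5 a6 b27
  row 3: a1 b32 a3 a4 a5 b36 a7
Rows 1 and 3 agree on D; apply D→F and equate their F entries.
Rows 1 and 2 agree on EF; apply EF→G and equate their G entries.
Rows 1 and 3 agree on EF; apply EF→G and equate their G entries.
No row becomes fully distinguished — the join is lossy.

No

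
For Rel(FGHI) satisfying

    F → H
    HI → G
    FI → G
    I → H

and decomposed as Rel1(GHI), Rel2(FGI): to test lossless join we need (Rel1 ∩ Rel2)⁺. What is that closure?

Rel1 ∩ Rel2 = {GI}.
I → H applies, adding H
Closure: {GHI}.

GHI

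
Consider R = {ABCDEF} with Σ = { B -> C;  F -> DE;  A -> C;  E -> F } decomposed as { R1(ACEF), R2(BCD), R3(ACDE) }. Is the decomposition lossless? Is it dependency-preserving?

lossy but dependency-preserving

Lossless test (chase): Rows 1 and 3 agree on E; apply E→F and equate their F entries. Rows 1 and 3 agree on F; apply F→DE and equate their DE entries. No row becomes fully distinguished — the join is lossy.
Dependency preservation: F → DE is not contained in any single fragment, but the restricted closure of its left-hand side across the fragments still reaches the right-hand side; the remaining FDs each lie inside some fragment. All dependencies are preserved.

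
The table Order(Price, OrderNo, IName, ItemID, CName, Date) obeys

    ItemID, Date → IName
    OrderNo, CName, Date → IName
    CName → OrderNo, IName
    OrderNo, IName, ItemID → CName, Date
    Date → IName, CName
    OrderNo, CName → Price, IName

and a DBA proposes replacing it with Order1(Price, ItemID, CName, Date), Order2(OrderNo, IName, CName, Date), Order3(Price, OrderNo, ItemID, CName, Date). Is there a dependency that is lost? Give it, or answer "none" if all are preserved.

Check OrderNo, IName, ItemID → CName, Date: no single fragment contains all of {OrderNo, IName, ItemID, CName, Date}, and the restricted closure of {OrderNo, IName, ItemID} across the fragments never reaches {CName, Date}.
ItemID, Date → IName is preserved.
OrderNo, CName, Date → IName is preserved.
CName → OrderNo, IName is preserved.
Date → IName, CName is preserved.
OrderNo, CName → Price, IName is preserved.

OrderNo, IName, ItemID → CName, Date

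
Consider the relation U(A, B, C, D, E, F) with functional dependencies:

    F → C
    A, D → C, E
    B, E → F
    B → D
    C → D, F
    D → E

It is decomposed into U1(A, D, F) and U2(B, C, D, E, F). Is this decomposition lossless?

Common attributes: U1 ∩ U2 = {D, F}.
Closure of {D, F}: F → C applies, adding C; D → E applies, adding E. So (D, F)⁺ = {C, D, E, F}.
The closure contains neither all of U1 = {A, D, F} nor all of U2 = {B, C, D, E, F}, so the common attributes are not a superkey of either fragment. The join is lossy.

No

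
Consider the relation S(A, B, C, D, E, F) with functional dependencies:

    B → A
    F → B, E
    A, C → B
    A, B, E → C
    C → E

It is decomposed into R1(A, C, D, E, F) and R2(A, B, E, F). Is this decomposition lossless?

Yes

Common attributes: R1 ∩ R2 = {A, E, F}.
Closure of {A, E, F}: F → B, E applies, adding B; A, B, E → C applies, adding C. So (A, E, F)⁺ = {A, B, C, E, F}.
This closure contains every attribute of R2, so R1 ∩ R2 → R2. The join is lossless.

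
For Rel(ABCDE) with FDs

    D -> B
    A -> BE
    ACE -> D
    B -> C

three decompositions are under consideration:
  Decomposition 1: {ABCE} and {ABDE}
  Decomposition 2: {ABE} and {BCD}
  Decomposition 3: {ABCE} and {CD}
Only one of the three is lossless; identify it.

Decomposition 1

Decomposition 1: common = {ABE}, closure = {ABCDE} → lossless.
Decomposition 2: common = {B}, closure = {BC} → lossy.
Decomposition 3: common = {C}, closure = {C} → lossy.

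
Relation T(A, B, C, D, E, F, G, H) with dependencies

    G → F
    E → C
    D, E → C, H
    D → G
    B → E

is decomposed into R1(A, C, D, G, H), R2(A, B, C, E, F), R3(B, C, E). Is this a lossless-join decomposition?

Chase test. Columns are A, B, C, D, E, F, G, H; row i has aⱼ where attribute j ∈ Ri, else bᵢⱼ.
Initial tableau (one row per fragment):
  row 1: a1 b12 a3 a4 b15 b16 a7 a8
  row 2: a1 a2 a3 b24 a5 a6 b27 b28
  row 3: b31 a2 a3 b34 a5 b36 b37 b38
No row becomes fully distinguished — the join is lossy.

No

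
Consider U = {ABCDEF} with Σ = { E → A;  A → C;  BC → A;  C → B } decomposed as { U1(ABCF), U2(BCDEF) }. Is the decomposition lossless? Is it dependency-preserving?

Lossless test: (BCF)⁺ = {ABCF}, which contains all of one fragment — lossless.
Dependency preservation: E → A is not contained in any single fragment, but the restricted closure of its left-hand side across the fragments still reaches the right-hand side; the remaining FDs each lie inside some fragment. All dependencies are preserved.

lossless and dependency-preserving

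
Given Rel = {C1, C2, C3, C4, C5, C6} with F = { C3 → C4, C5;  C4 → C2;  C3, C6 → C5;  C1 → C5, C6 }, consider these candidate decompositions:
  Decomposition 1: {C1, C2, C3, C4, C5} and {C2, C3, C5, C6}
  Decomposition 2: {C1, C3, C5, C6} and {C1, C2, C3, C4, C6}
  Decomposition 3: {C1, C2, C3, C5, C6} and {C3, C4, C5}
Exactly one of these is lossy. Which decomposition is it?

Decomposition 1: common = {C2, C3, C5}, closure = {C2, C3, C4, C5} → lossy.
Decomposition 2: common = {C1, C3, C6}, closure = {C1, C2, C3, C4, C5, C6} → lossless.
Decomposition 3: common = {C3, C5}, closure = {C2, C3, C4, C5} → lossless.

Decomposition 1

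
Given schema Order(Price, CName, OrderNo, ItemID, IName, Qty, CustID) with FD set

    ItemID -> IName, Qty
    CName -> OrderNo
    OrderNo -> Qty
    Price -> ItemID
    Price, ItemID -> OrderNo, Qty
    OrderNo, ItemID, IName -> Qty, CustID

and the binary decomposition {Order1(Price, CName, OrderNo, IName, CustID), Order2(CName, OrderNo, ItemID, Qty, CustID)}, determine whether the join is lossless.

Common attributes: Order1 ∩ Order2 = {CName, OrderNo, CustID}.
Closure of {CName, OrderNo, CustID}: OrderNo → Qty applies, adding Qty. So (CName, OrderNo, CustID)⁺ = {CName, OrderNo, Qty, CustID}.
The closure contains neither all of Order1 = {Price, CName, OrderNo, IName, CustID} nor all of Order2 = {CName, OrderNo, ItemID, Qty, CustID}, so the common attributes are not a superkey of either fragment. The join is lossy.

No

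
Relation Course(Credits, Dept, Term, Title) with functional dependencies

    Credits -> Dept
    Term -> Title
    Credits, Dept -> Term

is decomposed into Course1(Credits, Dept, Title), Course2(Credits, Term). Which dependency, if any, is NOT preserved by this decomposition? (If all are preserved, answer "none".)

Check Term → Title: no single fragment contains all of {Term, Title}, and the restricted closure of {Term} across the fragments never reaches {Title}.
Credits → Dept is preserved.
Credits, Dept → Term is preserved.

Term -> Title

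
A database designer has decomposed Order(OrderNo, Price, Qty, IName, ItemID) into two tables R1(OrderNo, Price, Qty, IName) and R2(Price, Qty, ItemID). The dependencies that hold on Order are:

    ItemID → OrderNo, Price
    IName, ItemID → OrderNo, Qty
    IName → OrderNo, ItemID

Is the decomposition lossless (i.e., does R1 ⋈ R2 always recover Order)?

Common attributes: R1 ∩ R2 = {Price, Qty}.
No dependency enlarges {Price, Qty}, so (Price, Qty)⁺ = {Price, Qty}.
The closure contains neither all of R1 = {OrderNo, Price, Qty, IName} nor all of R2 = {Price, Qty, ItemID}, so the common attributes are not a superkey of either fragment. The join is lossy.

No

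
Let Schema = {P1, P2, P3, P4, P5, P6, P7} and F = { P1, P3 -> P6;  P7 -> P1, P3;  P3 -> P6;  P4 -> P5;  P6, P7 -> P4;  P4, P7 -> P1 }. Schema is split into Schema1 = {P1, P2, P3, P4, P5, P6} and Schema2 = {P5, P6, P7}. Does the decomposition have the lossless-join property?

Common attributes: Schema1 ∩ Schema2 = {P5, P6}.
No dependency enlarges {P5, P6}, so (P5, P6)⁺ = {P5, P6}.
The closure contains neither all of Schema1 = {P1, P2, P3, P4, P5, P6} nor all of Schema2 = {P5, P6, P7}, so the common attributes are not a superkey of either fragment. The join is lossy.

No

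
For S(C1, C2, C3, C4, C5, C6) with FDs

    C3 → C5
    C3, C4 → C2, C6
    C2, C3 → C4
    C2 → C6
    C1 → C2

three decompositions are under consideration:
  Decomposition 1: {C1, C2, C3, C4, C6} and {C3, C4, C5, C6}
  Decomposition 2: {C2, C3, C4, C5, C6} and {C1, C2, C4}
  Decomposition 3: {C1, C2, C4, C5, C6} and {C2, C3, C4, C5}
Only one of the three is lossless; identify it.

Decomposition 1: common = {C3, C4, C6}, closure = {C2, C3, C4, C5, C6} → lossless.
Decomposition 2: common = {C2, C4}, closure = {C2, C4, C6} → lossy.
Decomposition 3: common = {C2, C4, C5}, closure = {C2, C4, C5, C6} → lossy.

Decomposition 1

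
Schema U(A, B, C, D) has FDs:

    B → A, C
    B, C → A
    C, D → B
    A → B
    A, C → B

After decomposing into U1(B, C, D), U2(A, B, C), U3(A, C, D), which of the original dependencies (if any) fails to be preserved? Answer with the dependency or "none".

B → A, C lies within U2.
B, C → A lies within U2.
C, D → B lies within U1.
A → B lies within U2.
A, C → B lies within U2.
Every dependency is enforceable on the fragments, so the decomposition is dependency-preserving.

none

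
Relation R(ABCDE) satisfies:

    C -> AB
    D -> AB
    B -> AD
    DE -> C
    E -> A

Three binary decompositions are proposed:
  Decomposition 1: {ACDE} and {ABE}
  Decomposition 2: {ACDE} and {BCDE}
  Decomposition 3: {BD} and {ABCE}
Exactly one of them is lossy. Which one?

Decomposition 1: common = {AE}, closure = {AE} → lossy.
Decomposition 2: common = {CDE}, closure = {ABCDE} → lossless.
Decomposition 3: common = {B}, closure = {ABD} → lossless.

Decomposition 1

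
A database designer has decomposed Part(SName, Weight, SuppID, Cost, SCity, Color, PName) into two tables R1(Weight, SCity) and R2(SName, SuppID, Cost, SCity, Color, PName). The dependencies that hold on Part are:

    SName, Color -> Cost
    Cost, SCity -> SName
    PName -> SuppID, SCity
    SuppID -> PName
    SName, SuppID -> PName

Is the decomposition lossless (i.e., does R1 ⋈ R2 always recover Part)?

No

Common attributes: R1 ∩ R2 = {SCity}.
No dependency enlarges {SCity}, so (SCity)⁺ = {SCity}.
The closure contains neither all of R1 = {Weight, SCity} nor all of R2 = {SName, SuppID, Cost, SCity, Color, PName}, so the common attributes are not a superkey of either fragment. The join is lossy.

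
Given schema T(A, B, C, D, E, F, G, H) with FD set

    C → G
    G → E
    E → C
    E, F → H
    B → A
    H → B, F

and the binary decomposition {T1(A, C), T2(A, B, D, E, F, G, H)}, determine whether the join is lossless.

No

Common attributes: T1 ∩ T2 = {A}.
No dependency enlarges {A}, so (A)⁺ = {A}.
The closure contains neither all of T1 = {A, C} nor all of T2 = {A, B, D, E, F, G, H}, so the common attributes are not a superkey of either fragment. The join is lossy.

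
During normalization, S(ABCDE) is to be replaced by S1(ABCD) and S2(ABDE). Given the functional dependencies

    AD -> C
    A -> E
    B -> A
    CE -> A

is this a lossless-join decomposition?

Common attributes: S1 ∩ S2 = {ABD}.
Closure of {ABD}: AD → C applies, adding C; A → E applies, adding E. So (ABD)⁺ = {ABCDE}.
This closure contains every attribute of S1, so S1 ∩ S2 → S1. The join is lossless.

Yes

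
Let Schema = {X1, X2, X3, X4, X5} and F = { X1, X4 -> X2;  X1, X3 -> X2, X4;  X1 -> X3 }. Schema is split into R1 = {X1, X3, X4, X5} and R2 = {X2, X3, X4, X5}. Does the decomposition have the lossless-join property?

Common attributes: R1 ∩ R2 = {X3, X4, X5}.
No dependency enlarges {X3, X4, X5}, so (X3, X4, X5)⁺ = {X3, X4, X5}.
The closure contains neither all of R1 = {X1, X3, X4, X5} nor all of R2 = {X2, X3, X4, X5}, so the common attributes are not a superkey of either fragment. The join is lossy.

No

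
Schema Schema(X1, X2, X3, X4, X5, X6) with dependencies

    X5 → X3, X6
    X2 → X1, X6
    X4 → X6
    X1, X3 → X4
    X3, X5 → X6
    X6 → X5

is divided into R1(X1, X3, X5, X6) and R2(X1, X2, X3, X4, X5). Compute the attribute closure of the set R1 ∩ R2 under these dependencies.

X1, X3, X4, X5, X6

R1 ∩ R2 = {X1, X3, X5}.
X5 → X3, X6 applies, adding X6
X1, X3 → X4 applies, adding X4
Closure: {X1, X3, X4, X5, X6}.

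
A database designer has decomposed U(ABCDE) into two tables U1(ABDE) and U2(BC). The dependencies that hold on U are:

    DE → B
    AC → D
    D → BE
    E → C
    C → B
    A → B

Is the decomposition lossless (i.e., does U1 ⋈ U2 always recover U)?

No

Common attributes: U1 ∩ U2 = {B}.
No dependency enlarges {B}, so (B)⁺ = {B}.
The closure contains neither all of U1 = {ABDE} nor all of U2 = {BC}, so the common attributes are not a superkey of either fragment. The join is lossy.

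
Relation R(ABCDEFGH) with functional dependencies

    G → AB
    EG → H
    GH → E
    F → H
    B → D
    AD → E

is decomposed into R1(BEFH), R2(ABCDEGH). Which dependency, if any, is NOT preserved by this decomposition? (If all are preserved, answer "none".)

none

G → AB lies within R2.
EG → H lies within R2.
GH → E lies within R2.
F → H lies within R1.
B → D lies within R2.
AD → E lies within R2.
Every dependency is enforceable on the fragments, so the decomposition is dependency-preserving.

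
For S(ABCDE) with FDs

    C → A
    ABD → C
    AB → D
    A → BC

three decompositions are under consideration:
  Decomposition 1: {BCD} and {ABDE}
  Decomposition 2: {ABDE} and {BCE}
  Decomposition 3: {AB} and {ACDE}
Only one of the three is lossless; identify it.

Decomposition 1: common = {BD}, closure = {BD} → lossy.
Decomposition 2: common = {BE}, closure = {BE} → lossy.
Decomposition 3: common = {A}, closure = {ABCD} → lossless.

Decomposition 3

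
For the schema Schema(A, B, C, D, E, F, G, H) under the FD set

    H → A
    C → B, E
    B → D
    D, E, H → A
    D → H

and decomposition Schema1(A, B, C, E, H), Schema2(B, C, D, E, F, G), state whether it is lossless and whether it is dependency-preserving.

Lossless test: (B, C, E)⁺ = {A, B, C, D, E, H}, which contains all of one fragment — lossless.
Dependency preservation: the restricted closure of {D} across the fragments never reaches {H}, so D → H cannot be enforced without a join — not preserved.

lossless but not dependency-preserving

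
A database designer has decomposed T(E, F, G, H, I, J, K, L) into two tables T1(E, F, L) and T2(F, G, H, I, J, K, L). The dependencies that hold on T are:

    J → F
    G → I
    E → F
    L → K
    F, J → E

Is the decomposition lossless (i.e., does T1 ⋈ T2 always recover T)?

Common attributes: T1 ∩ T2 = {F, L}.
Closure of {F, L}: L → K applies, adding K. So (F, L)⁺ = {F, K, L}.
The closure contains neither all of T1 = {E, F, L} nor all of T2 = {F, G, H, I, J, K, L}, so the common attributes are not a superkey of either fragment. The join is lossy.

No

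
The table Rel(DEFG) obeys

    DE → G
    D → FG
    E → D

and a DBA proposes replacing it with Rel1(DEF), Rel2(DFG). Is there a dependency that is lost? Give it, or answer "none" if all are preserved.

none

DE → G: restricted closure across fragments reaches G.
D → FG lies within Rel2.
E → D lies within Rel1.
Every dependency is enforceable on the fragments, so the decomposition is dependency-preserving.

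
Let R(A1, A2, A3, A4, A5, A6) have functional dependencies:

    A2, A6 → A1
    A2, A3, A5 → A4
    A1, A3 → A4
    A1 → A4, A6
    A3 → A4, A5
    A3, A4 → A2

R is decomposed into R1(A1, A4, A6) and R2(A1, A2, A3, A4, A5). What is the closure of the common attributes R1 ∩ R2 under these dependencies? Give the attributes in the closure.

A1, A4, A6

R1 ∩ R2 = {A1, A4}.
A1 → A4, A6 applies, adding A6
Closure: {A1, A4, A6}.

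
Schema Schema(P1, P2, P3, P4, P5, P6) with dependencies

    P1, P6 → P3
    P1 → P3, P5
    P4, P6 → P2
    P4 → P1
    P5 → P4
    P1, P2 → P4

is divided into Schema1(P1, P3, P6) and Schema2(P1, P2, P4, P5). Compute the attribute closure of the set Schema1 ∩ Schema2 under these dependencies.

Schema1 ∩ Schema2 = {P1}.
P1 → P3, P5 applies, adding P3, P5
P5 → P4 applies, adding P4
Closure: {P1, P3, P4, P5}.

P1, P3, P4, P5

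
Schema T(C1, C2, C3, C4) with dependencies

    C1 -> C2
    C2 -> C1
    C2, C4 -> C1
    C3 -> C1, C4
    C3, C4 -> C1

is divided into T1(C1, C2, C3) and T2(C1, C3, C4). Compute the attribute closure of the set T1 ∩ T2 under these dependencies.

T1 ∩ T2 = {C1, C3}.
C1 → C2 applies, adding C2
C3 → C1, C4 applies, adding C4
Closure: {C1, C2, C3, C4}.

C1, C2, C3, C4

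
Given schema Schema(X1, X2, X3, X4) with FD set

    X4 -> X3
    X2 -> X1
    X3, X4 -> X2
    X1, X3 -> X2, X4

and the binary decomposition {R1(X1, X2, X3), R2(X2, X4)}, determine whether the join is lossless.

No

Common attributes: R1 ∩ R2 = {X2}.
Closure of {X2}: X2 → X1 applies, adding X1. So (X2)⁺ = {X1, X2}.
The closure contains neither all of R1 = {X1, X2, X3} nor all of R2 = {X2, X4}, so the common attributes are not a superkey of either fragment. The join is lossy.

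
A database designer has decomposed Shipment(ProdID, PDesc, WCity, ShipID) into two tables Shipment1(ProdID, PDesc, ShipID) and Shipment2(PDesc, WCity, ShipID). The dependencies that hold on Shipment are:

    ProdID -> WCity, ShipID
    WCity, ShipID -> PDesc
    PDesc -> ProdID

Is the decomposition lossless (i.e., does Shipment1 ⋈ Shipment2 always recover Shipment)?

Common attributes: Shipment1 ∩ Shipment2 = {PDesc, ShipID}.
Closure of {PDesc, ShipID}: PDesc → ProdID applies, adding ProdID; ProdID → WCity, ShipID applies, adding WCity. So (PDesc, ShipID)⁺ = {ProdID, PDesc, WCity, ShipID}.
This closure contains every attribute of Shipment1, so Shipment1 ∩ Shipment2 → Shipment1. The join is lossless.

Yes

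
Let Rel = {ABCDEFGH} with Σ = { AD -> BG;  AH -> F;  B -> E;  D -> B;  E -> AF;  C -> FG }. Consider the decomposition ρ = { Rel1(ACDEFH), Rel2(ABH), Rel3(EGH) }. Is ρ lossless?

Chase test. Columns are ABCDEFGH; row i has aⱼ where attribute j ∈ Reli, else bᵢⱼ.
Initial tableau (one row per fragment):
  row 1: a1 b12 a3 a4 a5 a6 b17 a8
  row 2: a1 a2 b23 b24 b25 b26 b27 a8
  row 3: b31 b32 b33 b34 a5 b36 a7 a8
Rows 1 and 2 agree on AH; apply AH→F and equate their F entries.
Rows 1 and 3 agree on E; apply E→AF and equate their AF entries.
No row becomes fully distinguished — the join is lossy.

No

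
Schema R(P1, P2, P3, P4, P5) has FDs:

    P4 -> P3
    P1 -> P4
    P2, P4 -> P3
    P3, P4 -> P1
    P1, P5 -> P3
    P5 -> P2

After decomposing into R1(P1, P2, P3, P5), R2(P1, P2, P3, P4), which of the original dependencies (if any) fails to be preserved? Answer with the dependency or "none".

none

P4 → P3 lies within R2.
P1 → P4 lies within R2.
P2, P4 → P3 lies within R2.
P3, P4 → P1 lies within R2.
P1, P5 → P3 lies within R1.
P5 → P2 lies within R1.
Every dependency is enforceable on the fragments, so the decomposition is dependency-preserving.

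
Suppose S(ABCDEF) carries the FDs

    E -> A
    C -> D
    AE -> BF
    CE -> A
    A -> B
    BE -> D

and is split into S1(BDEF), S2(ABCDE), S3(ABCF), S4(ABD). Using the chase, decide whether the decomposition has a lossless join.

Yes

Chase test. Columns are ABCDEF; row i has aⱼ where attribute j ∈ Si, else bᵢⱼ.
Initial tableau (one row per fragment):
  row 1: b11 a2 b13 a4 a5 a6
  row 2: a1 a2 a3 a4 a5 b26
  row 3: a1 a2 a3 b34 b35 a6
  row 4: a1 a2 b43 a4 b45 b46
Rows 1 and 2 agree on E; apply E→A and equate their A entries.
Rows 2 and 3 agree on C; apply C→D and equate their D entries.
Rows 1 and 2 agree on AE; apply AE→BF and equate their BF entries.
Row 2 is now all distinguished symbols — the join is lossless.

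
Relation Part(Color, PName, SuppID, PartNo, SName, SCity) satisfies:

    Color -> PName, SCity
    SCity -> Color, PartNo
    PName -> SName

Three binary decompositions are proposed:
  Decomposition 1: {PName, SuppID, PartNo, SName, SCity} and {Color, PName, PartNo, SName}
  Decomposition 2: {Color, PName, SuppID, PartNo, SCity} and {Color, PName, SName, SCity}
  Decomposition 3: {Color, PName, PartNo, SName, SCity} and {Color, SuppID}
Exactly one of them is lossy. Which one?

Decomposition 1: common = {PName, PartNo, SName}, closure = {PName, PartNo, SName} → lossy.
Decomposition 2: common = {Color, PName, SCity}, closure = {Color, PName, PartNo, SName, SCity} → lossless.
Decomposition 3: common = {Color}, closure = {Color, PName, PartNo, SName, SCity} → lossless.

Decomposition 1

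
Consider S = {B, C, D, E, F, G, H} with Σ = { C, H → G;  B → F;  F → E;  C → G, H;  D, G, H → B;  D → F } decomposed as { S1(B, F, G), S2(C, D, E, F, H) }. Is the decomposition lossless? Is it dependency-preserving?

lossy and not dependency-preserving

Lossless test: (F)⁺ = {E, F}, which is a superkey of neither fragment — lossy.
Dependency preservation: the restricted closure of {C, H} across the fragments never reaches {G}, so C, H → G cannot be enforced without a join — not preserved.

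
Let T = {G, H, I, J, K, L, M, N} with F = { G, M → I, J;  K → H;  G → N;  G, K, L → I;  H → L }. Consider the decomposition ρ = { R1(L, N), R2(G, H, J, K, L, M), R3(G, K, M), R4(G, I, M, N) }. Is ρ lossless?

Chase test. Columns are G, H, I, J, K, L, M, N; row i has aⱼ where attribute j ∈ Ri, else bᵢⱼ.
Initial tableau (one row per fragment):
  row 1: b11 b12 b13 b14 b15 a6 b17 a8
  row 2: a1 a2 b23 a4 a5 a6 a7 b28
  row 3: a1 b32 b33 b34 a5 b36 a7 b38
  row 4: a1 b42 a3 b44 b45 b46 a7 a8
Rows 2 and 3 agree on G, M; apply G, M→I, J and equate their I, J entries.
Rows 2 and 4 agree on G, M; apply G, M→I, J and equate their I, J entries.
Rows 2 and 3 agree on K; apply K→H and equate their H entries.
Rows 2 and 3 agree on G; apply G→N and equate their N entries.
Rows 2 and 4 agree on G; apply G→N and equate their N entries.
Rows 2 and 3 agree on H; apply H→L and equate their L entries.
Row 2 is now all distinguished symbols — the join is lossless.

Yes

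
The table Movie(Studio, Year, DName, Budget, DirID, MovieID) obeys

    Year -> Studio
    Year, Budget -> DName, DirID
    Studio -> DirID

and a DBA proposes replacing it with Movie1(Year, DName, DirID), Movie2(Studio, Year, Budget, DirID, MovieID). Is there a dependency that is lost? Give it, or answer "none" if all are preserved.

Year, Budget -> DName, DirID

Check Year, Budget → DName, DirID: no single fragment contains all of {Year, DName, Budget, DirID}, and the restricted closure of {Year, Budget} across the fragments never reaches {DName, DirID}.
Year → Studio is preserved.
Studio → DirID is preserved.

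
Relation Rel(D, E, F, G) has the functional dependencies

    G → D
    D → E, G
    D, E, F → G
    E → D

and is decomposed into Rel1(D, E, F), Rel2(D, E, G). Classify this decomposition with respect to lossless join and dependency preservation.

lossless and dependency-preserving

Lossless test: (D, E)⁺ = {D, E, G}, which contains all of one fragment — lossless.
Dependency preservation: D, E, F → G is not contained in any single fragment, but the restricted closure of its left-hand side across the fragments still reaches the right-hand side; the remaining FDs each lie inside some fragment. All dependencies are preserved.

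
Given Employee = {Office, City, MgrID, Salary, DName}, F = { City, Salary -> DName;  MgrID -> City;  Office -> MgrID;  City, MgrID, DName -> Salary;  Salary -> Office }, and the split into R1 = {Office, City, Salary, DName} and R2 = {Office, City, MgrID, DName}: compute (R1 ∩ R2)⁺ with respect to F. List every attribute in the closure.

Office, City, MgrID, Salary, DName

R1 ∩ R2 = {Office, City, DName}.
Office → MgrID applies, adding MgrID
City, MgrID, DName → Salary applies, adding Salary
Closure: {Office, City, MgrID, Salary, DName}.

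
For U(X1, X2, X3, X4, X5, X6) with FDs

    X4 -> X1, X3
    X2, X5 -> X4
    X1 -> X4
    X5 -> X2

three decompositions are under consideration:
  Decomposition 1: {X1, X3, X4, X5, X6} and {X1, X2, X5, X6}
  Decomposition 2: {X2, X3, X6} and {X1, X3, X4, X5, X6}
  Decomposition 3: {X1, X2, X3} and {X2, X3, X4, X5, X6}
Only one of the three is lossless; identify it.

Decomposition 1

Decomposition 1: common = {X1, X5, X6}, closure = {X1, X2, X3, X4, X5, X6} → lossless.
Decomposition 2: common = {X3, X6}, closure = {X3, X6} → lossy.
Decomposition 3: common = {X2, X3}, closure = {X2, X3} → lossy.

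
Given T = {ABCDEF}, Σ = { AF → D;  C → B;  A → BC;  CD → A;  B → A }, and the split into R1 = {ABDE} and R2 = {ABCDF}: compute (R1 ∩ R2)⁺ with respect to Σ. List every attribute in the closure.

R1 ∩ R2 = {ABD}.
A → BC applies, adding C
Closure: {ABCD}.

ABCD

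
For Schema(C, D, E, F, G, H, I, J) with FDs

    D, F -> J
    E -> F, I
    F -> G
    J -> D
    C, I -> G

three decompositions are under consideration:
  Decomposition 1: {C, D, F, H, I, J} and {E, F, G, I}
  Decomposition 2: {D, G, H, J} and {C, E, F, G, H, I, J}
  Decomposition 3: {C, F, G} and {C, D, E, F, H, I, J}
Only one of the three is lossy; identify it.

Decomposition 1

Decomposition 1: common = {F, I}, closure = {F, G, I} → lossy.
Decomposition 2: common = {G, H, J}, closure = {D, G, H, J} → lossless.
Decomposition 3: common = {C, F}, closure = {C, F, G} → lossless.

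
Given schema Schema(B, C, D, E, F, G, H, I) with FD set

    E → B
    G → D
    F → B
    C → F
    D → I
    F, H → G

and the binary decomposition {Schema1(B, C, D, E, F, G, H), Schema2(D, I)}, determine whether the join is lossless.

Common attributes: Schema1 ∩ Schema2 = {D}.
Closure of {D}: D → I applies, adding I. So (D)⁺ = {D, I}.
This closure contains every attribute of Schema2, so Schema1 ∩ Schema2 → Schema2. The join is lossless.

Yes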